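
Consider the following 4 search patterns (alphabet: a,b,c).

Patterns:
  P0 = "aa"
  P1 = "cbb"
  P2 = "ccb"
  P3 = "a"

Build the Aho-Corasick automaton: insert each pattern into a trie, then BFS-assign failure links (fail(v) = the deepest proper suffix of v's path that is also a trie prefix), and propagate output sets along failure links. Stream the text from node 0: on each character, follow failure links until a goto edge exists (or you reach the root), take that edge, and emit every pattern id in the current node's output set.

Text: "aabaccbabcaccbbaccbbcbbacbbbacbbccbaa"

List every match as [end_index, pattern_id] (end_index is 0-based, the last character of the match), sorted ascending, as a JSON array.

Build automaton:
Trie nodes:
  0='ε' goto a→1 c→3
  1='a' goto a→2  [P3 ends]
  2='aa' goto ·  [P0 ends]
  3='c' goto b→4 c→6
  4='cb' goto b→5
  5='cbb' goto ·  [P1 ends]
  6='cc' goto b→7
  7='ccb' goto ·  [P2 ends]

BFS fail/out derivation:
  n1('a'): parent n0 fail=0; on 'a' 0 → fail=0;  out {3}∪∅={3}
  n3('c'): parent n0 fail=0; on 'c' 0 → fail=0;  out ∅∪∅=∅
  n2('aa'): parent n1 fail=0; on 'a' 0 → fail=1;  out {0}∪{3}={0,3}
  n4('cb'): parent n3 fail=0; on 'b' 0 → fail=0;  out ∅∪∅=∅
  n6('cc'): parent n3 fail=0; on 'c' 0 → fail=3;  out ∅∪∅=∅
  n5('cbb'): parent n4 fail=0; on 'b' 0 → fail=0;  out {1}∪∅={1}
  n7('ccb'): parent n6 fail=3; on 'b' 3 → fail=4;  out {2}∪∅={2}

Scan:
i=0 'a': node 0→1  → match P3@[0:0]
i=1 'a': node 1→2  → match P0@[0:1],P3@[1:1]
i=2 'b': node 2→0 (fail-walked)
i=3 'a': node 0→1  → match P3@[3:3]
i=4 'c': node 1→3 (fail-walked)
i=5 'c': node 3→6
i=6 'b': node 6→7  → match P2@[4:6]
i=7 'a': node 7→1 (fail-walked)  → match P3@[7:7]
i=8 'b': node 1→0 (fail-walked)
i=9 'c': node 0→3
i=10 'a': node 3→1 (fail-walked)  → match P3@[10:10]
i=11 'c': node 1→3 (fail-walked)
i=12 'c': node 3→6
i=13 'b': node 6→7  → match P2@[11:13]
i=14 'b': node 7→5 (fail-walked)  → match P1@[12:14]
i=15 'a': node 5→1 (fail-walked)  → match P3@[15:15]
i=16 'c': node 1→3 (fail-walked)
i=17 'c': node 3→6
i=18 'b': node 6→7  → match P2@[16:18]
i=19 'b': node 7→5 (fail-walked)  → match P1@[17:19]
i=20 'c': node 5→3 (fail-walked)
i=21 'b': node 3→4
i=22 'b': node 4→5  → match P1@[20:22]
i=23 'a': node 5→1 (fail-walked)  → match P3@[23:23]
i=24 'c': node 1→3 (fail-walked)
i=25 'b': node 3→4
i=26 'b': node 4→5  → match P1@[24:26]
i=27 'b': node 5→0 (fail-walked)
i=28 'a': node 0→1  → match P3@[28:28]
i=29 'c': node 1→3 (fail-walked)
i=30 'b': node 3→4
i=31 'b': node 4→5  → match P1@[29:31]
i=32 'c': node 5→3 (fail-walked)
i=33 'c': node 3→6
i=34 'b': node 6→7  → match P2@[32:34]
i=35 'a': node 7→1 (fail-walked)  → match P3@[35:35]
i=36 'a': node 1→2  → match P0@[35:36],P3@[36:36]

All matches (sorted): [[0,3],[1,0],[1,3],[3,3],[6,2],[7,3],[10,3],[13,2],[14,1],[15,3],[18,2],[19,1],[22,1],[23,3],[26,1],[28,3],[31,1],[34,2],[35,3],[36,0],[36,3]]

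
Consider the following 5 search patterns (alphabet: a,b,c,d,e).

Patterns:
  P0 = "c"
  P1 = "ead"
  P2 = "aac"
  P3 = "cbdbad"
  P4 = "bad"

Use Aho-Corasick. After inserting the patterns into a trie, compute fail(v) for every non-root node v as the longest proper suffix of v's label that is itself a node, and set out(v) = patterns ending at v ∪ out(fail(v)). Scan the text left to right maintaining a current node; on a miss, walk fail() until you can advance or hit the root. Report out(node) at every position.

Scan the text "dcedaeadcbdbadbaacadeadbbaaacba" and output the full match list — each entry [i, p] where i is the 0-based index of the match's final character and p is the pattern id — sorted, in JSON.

Build automaton:
Trie (insert patterns):
  0='ε' goto a→5 b→13 c→1 e→2
  1='c' goto b→8  ←P0
  2='e' goto a→3
  3='ea' goto d→4
  4='ead' goto ·  ←P1
  5='a' goto a→6
  6='aa' goto c→7
  7='aac' goto ·  ←P2
  8='cb' goto d→9
  9='cbd' goto b→10
  10='cbdb' goto a→11
  11='cbdba' goto d→12
  12='cbdbad' goto ·  ←P3
  13='b' goto a→14
  14='ba' goto d→15
  15='bad' goto ·  ←P4

Failure links (BFS by depth):
  fail(1) 'c': from fail(0)=0 chase 'c': 0 ⇒ 0;  out={0}∪out(0)={0}
  fail(2) 'e': from fail(0)=0 chase 'e': 0 ⇒ 0;  out=∅∪out(0)=∅
  fail(5) 'a': from fail(0)=0 chase 'a': 0 ⇒ 0;  out=∅∪out(0)=∅
  fail(13) 'b': from fail(0)=0 chase 'b': 0 ⇒ 0;  out=∅∪out(0)=∅
  fail(3) 'ea': from fail(2)=0 chase 'a': 0 ⇒ 5;  out=∅∪out(5)=∅
  fail(6) 'aa': from fail(5)=0 chase 'a': 0 ⇒ 5;  out=∅∪out(5)=∅
  fail(8) 'cb': from fail(1)=0 chase 'b': 0 ⇒ 13;  out=∅∪out(13)=∅
  fail(14) 'ba': from fail(13)=0 chase 'a': 0 ⇒ 5;  out=∅∪out(5)=∅
  fail(4) 'ead': from fail(3)=5 chase 'd': 5→0 ⇒ 0;  out={1}∪out(0)={1}
  fail(7) 'aac': from fail(6)=5 chase 'c': 5→0 ⇒ 1;  out={2}∪out(1)={0,2}
  fail(9) 'cbd': from fail(8)=13 chase 'd': 13→0 ⇒ 0;  out=∅∪out(0)=∅
  fail(15) 'bad': from fail(14)=5 chase 'd': 5→0 ⇒ 0;  out={4}∪out(0)={4}
  fail(10) 'cbdb': from fail(9)=0 chase 'b': 0 ⇒ 13;  out=∅∪out(13)=∅
  fail(11) 'cbdba': from fail(10)=13 chase 'a': 13 ⇒ 14;  out=∅∪out(14)=∅
  fail(12) 'cbdbad': from fail(11)=14 chase 'd': 14 ⇒ 15;  out={3}∪out(15)={3,4}

Text stream:
pos 0 'd': at 0
pos 1 'c': at 1  ** P0@[1:1]
pos 2 'e': at 2 (fail-walked)
pos 3 'd': at 0 (fail-walked)
pos 4 'a': at 5
pos 5 'e': at 2 (fail-walked)
pos 6 'a': at 3
pos 7 'd': at 4  ** P1@[5:7]
pos 8 'c': at 1 (fail-walked)  ** P0@[8:8]
pos 9 'b': at 8
pos 10 'd': at 9
pos 11 'b': at 10
pos 12 'a': at 11
pos 13 'd': at 12  ** P3@[8:13],P4@[11:13]
pos 14 'b': at 13 (fail-walked)
pos 15 'a': at 14
pos 16 'a': at 6 (fail-walked)
pos 17 'c': at 7  ** P0@[17:17],P2@[15:17]
pos 18 'a': at 5 (fail-walked)
pos 19 'd': at 0 (fail-walked)
pos 20 'e': at 2
pos 21 'a': at 3
pos 22 'd': at 4  ** P1@[20:22]
pos 23 'b': at 13 (fail-walked)
pos 24 'b': at 13 (fail-walked)
pos 25 'a': at 14
pos 26 'a': at 6 (fail-walked)
pos 27 'a': at 6 (fail-walked)
pos 28 'c': at 7  ** P0@[28:28],P2@[26:28]
pos 29 'b': at 8 (fail-walked)
pos 30 'a': at 14 (fail-walked)

All matches (sorted): [[1,0],[7,1],[8,0],[13,3],[13,4],[17,0],[17,2],[22,1],[28,0],[28,2]]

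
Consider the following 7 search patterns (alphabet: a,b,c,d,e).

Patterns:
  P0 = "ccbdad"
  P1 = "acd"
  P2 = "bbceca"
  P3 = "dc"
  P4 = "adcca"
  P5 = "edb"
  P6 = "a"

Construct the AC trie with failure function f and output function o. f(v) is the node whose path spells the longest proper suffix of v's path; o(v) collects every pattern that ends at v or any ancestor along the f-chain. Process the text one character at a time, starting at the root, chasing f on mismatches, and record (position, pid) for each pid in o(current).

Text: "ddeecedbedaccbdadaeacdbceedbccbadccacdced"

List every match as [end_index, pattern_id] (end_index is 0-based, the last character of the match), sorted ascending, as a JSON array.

Build:
Trie (insert patterns):
  n0 'ε': a→7 b→10 c→1 d→16 e→22
  n1 'c': c→2
  n2 'cc': b→3
  n3 'ccb': d→4
  n4 'ccbd': a→5
  n5 'ccbda': d→6
  n6 'ccbdad': ·  [P0 ends]
  n7 'a': c→8 d→18  [P6 ends]
  n8 'ac': d→9
  n9 'acd': ·  [P1 ends]
  n10 'b': b→11
  n11 'bb': c→12
  n12 'bbc': e→13
  n13 'bbce': c→14
  n14 'bbcec': a→15
  n15 'bbceca': ·  [P2 ends]
  n16 'd': c→17
  n17 'dc': ·  [P3 ends]
  n18 'ad': c→19
  n19 'adc': c→20
  n20 'adcc': a→21
  n21 'adcca': ·  [P4 ends]
  n22 'e': d→23
  n23 'ed': b→24
  n24 'edb': ·  [P5 ends]

Failure links (BFS by depth):
  n1('c'): parent n0 fail=0; on 'c' 0 → fail=0;  out ∅∪∅=∅
  n7('a'): parent n0 fail=0; on 'a' 0 → fail=0;  out {6}∪∅={6}
  n10('b'): parent n0 fail=0; on 'b' 0 → fail=0;  out ∅∪∅=∅
  n16('d'): parent n0 fail=0; on 'd' 0 → fail=0;  out ∅∪∅=∅
  n22('e'): parent n0 fail=0; on 'e' 0 → fail=0;  out ∅∪∅=∅
  n2('cc'): parent n1 fail=0; on 'c' 0 → fail=1;  out ∅∪∅=∅
  n8('ac'): parent n7 fail=0; on 'c' 0 → fail=1;  out ∅∪∅=∅
  n11('bb'): parent n10 fail=0; on 'b' 0 → fail=10;  out ∅∪∅=∅
  n17('dc'): parent n16 fail=0; on 'c' 0 → fail=1;  out {3}∪∅={3}
  n18('ad'): parent n7 fail=0; on 'd' 0 → fail=16;  out ∅∪∅=∅
  n23('ed'): parent n22 fail=0; on 'd' 0 → fail=16;  out ∅∪∅=∅
  n3('ccb'): parent n2 fail=1; on 'b' 1→0 → fail=10;  out ∅∪∅=∅
  n9('acd'): parent n8 fail=1; on 'd' 1→0 → fail=16;  out {1}∪∅={1}
  n12('bbc'): parent n11 fail=10; on 'c' 10→0 → fail=1;  out ∅∪∅=∅
  n19('adc'): parent n18 fail=16; on 'c' 16 → fail=17;  out ∅∪{3}={3}
  n24('edb'): parent n23 fail=16; on 'b' 16→0 → fail=10;  out {5}∪∅={5}
  n4('ccbd'): parent n3 fail=10; on 'd' 10→0 → fail=16;  out ∅∪∅=∅
  n13('bbce'): parent n12 fail=1; on 'e' 1→0 → fail=22;  out ∅∪∅=∅
  n20('adcc'): parent n19 fail=17; on 'c' 17→1 → fail=2;  out ∅∪∅=∅
  n5('ccbda'): parent n4 fail=16; on 'a' 16→0 → fail=7;  out ∅∪{6}={6}
  n14('bbcec'): parent n13 fail=22; on 'c' 22→0 → fail=1;  out ∅∪∅=∅
  n21('adcca'): parent n20 fail=2; on 'a' 2→1→0 → fail=7;  out {4}∪{6}={4,6}
  n6('ccbdad'): parent n5 fail=7; on 'd' 7 → fail=18;  out {0}∪∅={0}
  n15('bbceca'): parent n14 fail=1; on 'a' 1→0 → fail=7;  out {2}∪{6}={2,6}

Text stream:
[0] read 'd'  n0⇒n16
[1] read 'd'  n16⇒n16 ·f
[2] read 'e'  n16⇒n22 ·f
[3] read 'e'  n22⇒n22 ·f
[4] read 'c'  n22⇒n1 ·f
[5] read 'e'  n1⇒n22 ·f
[6] read 'd'  n22⇒n23
[7] read 'b'  n23⇒n24  → match P5@[5:7]
[8] read 'e'  n24⇒n22 ·f
[9] read 'd'  n22⇒n23
[10] read 'a'  n23⇒n7 ·f  → match P6@[10:10]
[11] read 'c'  n7⇒n8
[12] read 'c'  n8⇒n2 ·f
[13] read 'b'  n2⇒n3
[14] read 'd'  n3⇒n4
[15] read 'a'  n4⇒n5  → match P6@[15:15]
[16] read 'd'  n5⇒n6  → match P0@[11:16]
[17] read 'a'  n6⇒n7 ·f  → match P6@[17:17]
[18] read 'e'  n7⇒n22 ·f
[19] read 'a'  n22⇒n7 ·f  → match P6@[19:19]
[20] read 'c'  n7⇒n8
[21] read 'd'  n8⇒n9  → match P1@[19:21]
[22] read 'b'  n9⇒n10 ·f
[23] read 'c'  n10⇒n1 ·f
[24] read 'e'  n1⇒n22 ·f
[25] read 'e'  n22⇒n22 ·f
[26] read 'd'  n22⇒n23
[27] read 'b'  n23⇒n24  → match P5@[25:27]
[28] read 'c'  n24⇒n1 ·f
[29] read 'c'  n1⇒n2
[30] read 'b'  n2⇒n3
[31] read 'a'  n3⇒n7 ·f  → match P6@[31:31]
[32] read 'd'  n7⇒n18
[33] read 'c'  n18⇒n19  → match P3@[32:33]
[34] read 'c'  n19⇒n20
[35] read 'a'  n20⇒n21  → match P4@[31:35],P6@[35:35]
[36] read 'c'  n21⇒n8 ·f
[37] read 'd'  n8⇒n9  → match P1@[35:37]
[38] read 'c'  n9⇒n17 ·f  → match P3@[37:38]
[39] read 'e'  n17⇒n22 ·f
[40] read 'd'  n22⇒n23

Result: [[7,5],[10,6],[15,6],[16,0],[17,6],[19,6],[21,1],[27,5],[31,6],[33,3],[35,4],[35,6],[37,1],[38,3]]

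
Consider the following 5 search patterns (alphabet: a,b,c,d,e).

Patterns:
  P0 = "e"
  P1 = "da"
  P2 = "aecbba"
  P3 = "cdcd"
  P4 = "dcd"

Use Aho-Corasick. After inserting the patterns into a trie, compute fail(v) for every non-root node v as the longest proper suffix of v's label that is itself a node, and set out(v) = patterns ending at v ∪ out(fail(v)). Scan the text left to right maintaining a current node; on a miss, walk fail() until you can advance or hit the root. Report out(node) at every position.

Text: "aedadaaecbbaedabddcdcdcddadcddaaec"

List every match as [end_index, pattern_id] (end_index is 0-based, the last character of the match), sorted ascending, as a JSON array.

Build automaton:
Trie nodes:
  0='ε' goto a→4 c→10 d→2 e→1
  1='e' goto ·  ←P0
  2='d' goto a→3 c→14
  3='da' goto ·  ←P1
  4='a' goto e→5
  5='ae' goto c→6
  6='aec' goto b→7
  7='aecb' goto b→8
  8='aecbb' goto a→9
  9='aecbba' goto ·  ←P2
  10='c' goto d→11
  11='cd' goto c→12
  12='cdc' goto d→13
  13='cdcd' goto ·  ←P3
  14='dc' goto d→15
  15='dcd' goto ·  ←P4

BFS fail/out derivation:
  n1('e'): parent n0 fail=0; on 'e' 0 → fail=0;  out {0}∪∅={0}
  n2('d'): parent n0 fail=0; on 'd' 0 → fail=0;  out ∅∪∅=∅
  n4('a'): parent n0 fail=0; on 'a' 0 → fail=0;  out ∅∪∅=∅
  n10('c'): parent n0 fail=0; on 'c' 0 → fail=0;  out ∅∪∅=∅
  n3('da'): parent n2 fail=0; on 'a' 0 → fail=4;  out {1}∪∅={1}
  n5('ae'): parent n4 fail=0; on 'e' 0 → fail=1;  out ∅∪{0}={0}
  n11('cd'): parent n10 fail=0; on 'd' 0 → fail=2;  out ∅∪∅=∅
  n14('dc'): parent n2 fail=0; on 'c' 0 → fail=10;  out ∅∪∅=∅
  n6('aec'): parent n5 fail=1; on 'c' 1→0 → fail=10;  out ∅∪∅=∅
  n12('cdc'): parent n11 fail=2; on 'c' 2 → fail=14;  out ∅∪∅=∅
  n15('dcd'): parent n14 fail=10; on 'd' 10 → fail=11;  out {4}∪∅={4}
  n7('aecb'): parent n6 fail=10; on 'b' 10→0 → fail=0;  out ∅∪∅=∅
  n13('cdcd'): parent n12 fail=14; on 'd' 14 → fail=15;  out {3}∪{4}={3,4}
  n8('aecbb'): parent n7 fail=0; on 'b' 0 → fail=0;  out ∅∪∅=∅
  n9('aecbba'): parent n8 fail=0; on 'a' 0 → fail=4;  out {2}∪∅={2}

Run:
i=0 'a': node 0→4
i=1 'e': node 4→5  ** P0@[1:1]
i=2 'd': node 5→2 (fail-walked)
i=3 'a': node 2→3  ** P1@[2:3]
i=4 'd': node 3→2 (fail-walked)
i=5 'a': node 2→3  ** P1@[4:5]
i=6 'a': node 3→4 (fail-walked)
i=7 'e': node 4→5  ** P0@[7:7]
i=8 'c': node 5→6
i=9 'b': node 6→7
i=10 'b': node 7→8
i=11 'a': node 8→9  ** P2@[6:11]
i=12 'e': node 9→5 (fail-walked)  ** P0@[12:12]
i=13 'd': node 5→2 (fail-walked)
i=14 'a': node 2→3  ** P1@[13:14]
i=15 'b': node 3→0 (fail-walked)
i=16 'd': node 0→2
i=17 'd': node 2→2 (fail-walked)
i=18 'c': node 2→14
i=19 'd': node 14→15  ** P4@[17:19]
i=20 'c': node 15→12 (fail-walked)
i=21 'd': node 12→13  ** P3@[18:21],P4@[19:21]
i=22 'c': node 13→12 (fail-walked)
i=23 'd': node 12→13  ** P3@[20:23],P4@[21:23]
i=24 'd': node 13→2 (fail-walked)
i=25 'a': node 2→3  ** P1@[24:25]
i=26 'd': node 3→2 (fail-walked)
i=27 'c': node 2→14
i=28 'd': node 14→15  ** P4@[26:28]
i=29 'd': node 15→2 (fail-walked)
i=30 'a': node 2→3  ** P1@[29:30]
i=31 'a': node 3→4 (fail-walked)
i=32 'e': node 4→5  ** P0@[32:32]
i=33 'c': node 5→6

Result: [[1,0],[3,1],[5,1],[7,0],[11,2],[12,0],[14,1],[19,4],[21,3],[21,4],[23,3],[23,4],[25,1],[28,4],[30,1],[32,0]]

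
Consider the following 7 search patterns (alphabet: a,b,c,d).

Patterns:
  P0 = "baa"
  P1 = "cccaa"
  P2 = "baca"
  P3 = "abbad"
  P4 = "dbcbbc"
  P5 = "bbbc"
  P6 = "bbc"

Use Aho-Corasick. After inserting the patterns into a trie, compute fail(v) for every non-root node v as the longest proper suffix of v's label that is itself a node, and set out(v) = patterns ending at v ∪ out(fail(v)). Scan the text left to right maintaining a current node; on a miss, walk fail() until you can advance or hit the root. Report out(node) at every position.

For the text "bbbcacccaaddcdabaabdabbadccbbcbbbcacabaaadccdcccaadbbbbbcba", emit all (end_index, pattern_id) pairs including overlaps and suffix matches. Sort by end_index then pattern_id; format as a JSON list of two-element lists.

Construct AC machine:
Trie (insert patterns):
  0='ε' goto a→11 b→1 c→4 d→16
  1='b' goto a→2 b→22
  2='ba' goto a→3 c→9
  3='baa' goto ·  ←P0
  4='c' goto c→5
  5='cc' goto c→6
  6='ccc' goto a→7
  7='ccca' goto a→8
  8='cccaa' goto ·  ←P1
  9='bac' goto a→10
  10='baca' goto ·  ←P2
  11='a' goto b→12
  12='ab' goto b→13
  13='abb' goto a→14
  14='abba' goto d→15
  15='abbad' goto ·  ←P3
  16='d' goto b→17
  17='db' goto c→18
  18='dbc' goto b→19
  19='dbcb' goto b→20
  20='dbcbb' goto c→21
  21='dbcbbc' goto ·  ←P4
  22='bb' goto b→23 c→25
  23='bbb' goto c→24
  24='bbbc' goto ·  ←P5
  25='bbc' goto ·  ←P6

Failure links (BFS by depth):
  fail(1) 'b': from fail(0)=0 chase 'b': 0 ⇒ 0;  out=∅∪out(0)=∅
  fail(4) 'c': from fail(0)=0 chase 'c': 0 ⇒ 0;  out=∅∪out(0)=∅
  fail(11) 'a': from fail(0)=0 chase 'a': 0 ⇒ 0;  out=∅∪out(0)=∅
  fail(16) 'd': from fail(0)=0 chase 'd': 0 ⇒ 0;  out=∅∪out(0)=∅
  fail(2) 'ba': from fail(1)=0 chase 'a': 0 ⇒ 11;  out=∅∪out(11)=∅
  fail(5) 'cc': from fail(4)=0 chase 'c': 0 ⇒ 4;  out=∅∪out(4)=∅
  fail(12) 'ab': from fail(11)=0 chase 'b': 0 ⇒ 1;  out=∅∪out(1)=∅
  fail(17) 'db': from fail(16)=0 chase 'b': 0 ⇒ 1;  out=∅∪out(1)=∅
  fail(22) 'bb': from fail(1)=0 chase 'b': 0 ⇒ 1;  out=∅∪out(1)=∅
  fail(3) 'baa': from fail(2)=11 chase 'a': 11→0 ⇒ 11;  out={0}∪out(11)={0}
  fail(6) 'ccc': from fail(5)=4 chase 'c': 4 ⇒ 5;  out=∅∪out(5)=∅
  fail(9) 'bac': from fail(2)=11 chase 'c': 11→0 ⇒ 4;  out=∅∪out(4)=∅
  fail(13) 'abb': from fail(12)=1 chase 'b': 1 ⇒ 22;  out=∅∪out(22)=∅
  fail(18) 'dbc': from fail(17)=1 chase 'c': 1→0 ⇒ 4;  out=∅∪out(4)=∅
  fail(23) 'bbb': from fail(22)=1 chase 'b': 1 ⇒ 22;  out=∅∪out(22)=∅
  fail(25) 'bbc': from fail(22)=1 chase 'c': 1→0 ⇒ 4;  out={6}∪out(4)={6}
  fail(7) 'ccca': from fail(6)=5 chase 'a': 5→4→0 ⇒ 11;  out=∅∪out(11)=∅
  fail(10) 'baca': from fail(9)=4 chase 'a': 4→0 ⇒ 11;  out={2}∪out(11)={2}
  fail(14) 'abba': from fail(13)=22 chase 'a': 22→1 ⇒ 2;  out=∅∪out(2)=∅
  fail(19) 'dbcb': from fail(18)=4 chase 'b': 4→0 ⇒ 1;  out=∅∪out(1)=∅
  fail(24) 'bbbc': from fail(23)=22 chase 'c': 22 ⇒ 25;  out={5}∪out(25)={5,6}
  fail(8) 'cccaa': from fail(7)=11 chase 'a': 11→0 ⇒ 11;  out={1}∪out(11)={1}
  fail(15) 'abbad': from fail(14)=2 chase 'd': 2→11→0 ⇒ 16;  out={3}∪out(16)={3}
  fail(20) 'dbcbb': from fail(19)=1 chase 'b': 1 ⇒ 22;  out=∅∪out(22)=∅
  fail(21) 'dbcbbc': from fail(20)=22 chase 'c': 22 ⇒ 25;  out={4}∪out(25)={4,6}

Run:
pos 0 'b': at 1
pos 1 'b': at 22
pos 2 'b': at 23
pos 3 'c': at 24  ** P5@[0:3],P6@[1:3]
pos 4 'a': at 11 (via fail)
pos 5 'c': at 4 (via fail)
pos 6 'c': at 5
pos 7 'c': at 6
pos 8 'a': at 7
pos 9 'a': at 8  ** P1@[5:9]
pos 10 'd': at 16 (via fail)
pos 11 'd': at 16 (via fail)
pos 12 'c': at 4 (via fail)
pos 13 'd': at 16 (via fail)
pos 14 'a': at 11 (via fail)
pos 15 'b': at 12
pos 16 'a': at 2 (via fail)
pos 17 'a': at 3  ** P0@[15:17]
pos 18 'b': at 12 (via fail)
pos 19 'd': at 16 (via fail)
pos 20 'a': at 11 (via fail)
pos 21 'b': at 12
pos 22 'b': at 13
pos 23 'a': at 14
pos 24 'd': at 15  ** P3@[20:24]
pos 25 'c': at 4 (via fail)
pos 26 'c': at 5
pos 27 'b': at 1 (via fail)
pos 28 'b': at 22
pos 29 'c': at 25  ** P6@[27:29]
pos 30 'b': at 1 (via fail)
pos 31 'b': at 22
pos 32 'b': at 23
pos 33 'c': at 24  ** P5@[30:33],P6@[31:33]
pos 34 'a': at 11 (via fail)
pos 35 'c': at 4 (via fail)
pos 36 'a': at 11 (via fail)
pos 37 'b': at 12
pos 38 'a': at 2 (via fail)
pos 39 'a': at 3  ** P0@[37:39]
pos 40 'a': at 11 (via fail)
pos 41 'd': at 16 (via fail)
pos 42 'c': at 4 (via fail)
pos 43 'c': at 5
pos 44 'd': at 16 (via fail)
pos 45 'c': at 4 (via fail)
pos 46 'c': at 5
pos 47 'c': at 6
pos 48 'a': at 7
pos 49 'a': at 8  ** P1@[45:49]
pos 50 'd': at 16 (via fail)
pos 51 'b': at 17
pos 52 'b': at 22 (via fail)
pos 53 'b': at 23
pos 54 'b': at 23 (via fail)
pos 55 'b': at 23 (via fail)
pos 56 'c': at 24  ** P5@[53:56],P6@[54:56]
pos 57 'b': at 1 (via fail)
pos 58 'a': at 2

Matches: [[3,5],[3,6],[9,1],[17,0],[24,3],[29,6],[33,5],[33,6],[39,0],[49,1],[56,5],[56,6]]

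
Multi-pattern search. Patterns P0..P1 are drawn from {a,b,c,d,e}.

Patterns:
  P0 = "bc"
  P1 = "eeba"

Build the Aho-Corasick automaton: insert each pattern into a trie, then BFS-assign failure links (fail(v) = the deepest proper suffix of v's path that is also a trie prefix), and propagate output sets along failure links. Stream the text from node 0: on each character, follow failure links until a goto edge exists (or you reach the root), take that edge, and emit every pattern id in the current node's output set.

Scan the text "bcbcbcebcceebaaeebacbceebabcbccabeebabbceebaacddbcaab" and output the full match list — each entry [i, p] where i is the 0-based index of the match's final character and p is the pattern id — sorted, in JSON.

Construct AC machine:
Trie (insert patterns):
  0='ε' goto b→1 e→3
  1='b' goto c→2
  2='bc' goto ·  [P0 ends]
  3='e' goto e→4
  4='ee' goto b→5
  5='eeb' goto a→6
  6='eeba' goto ·  [P1 ends]

BFS fail/out derivation:
  n1('b'): parent n0 fail=0; on 'b' 0 → fail=0;  out ∅∪∅=∅
  n3('e'): parent n0 fail=0; on 'e' 0 → fail=0;  out ∅∪∅=∅
  n2('bc'): parent n1 fail=0; on 'c' 0 → fail=0;  out {0}∪∅={0}
  n4('ee'): parent n3 fail=0; on 'e' 0 → fail=3;  out ∅∪∅=∅
  n5('eeb'): parent n4 fail=3; on 'b' 3→0 → fail=1;  out ∅∪∅=∅
  n6('eeba'): parent n5 fail=1; on 'a' 1→0 → fail=0;  out {1}∪∅={1}

Text stream:
[0] read 'b'  n0⇒n1
[1] read 'c'  n1⇒n2  ** P0@[0:1]
[2] read 'b'  n2⇒n1 (fail-walked)
[3] read 'c'  n1⇒n2  ** P0@[2:3]
[4] read 'b'  n2⇒n1 (fail-walked)
[5] read 'c'  n1⇒n2  ** P0@[4:5]
[6] read 'e'  n2⇒n3 (fail-walked)
[7] read 'b'  n3⇒n1 (fail-walked)
[8] read 'c'  n1⇒n2  ** P0@[7:8]
[9] read 'c'  n2⇒n0 (fail-walked)
[10] read 'e'  n0⇒n3
[11] read 'e'  n3⇒n4
[12] read 'b'  n4⇒n5
[13] read 'a'  n5⇒n6  ** P1@[10:13]
[14] read 'a'  n6⇒n0 (fail-walked)
[15] read 'e'  n0⇒n3
[16] read 'e'  n3⇒n4
[17] read 'b'  n4⇒n5
[18] read 'a'  n5⇒n6  ** P1@[15:18]
[19] read 'c'  n6⇒n0 (fail-walked)
[20] read 'b'  n0⇒n1
[21] read 'c'  n1⇒n2  ** P0@[20:21]
[22] read 'e'  n2⇒n3 (fail-walked)
[23] read 'e'  n3⇒n4
[24] read 'b'  n4⇒n5
[25] read 'a'  n5⇒n6  ** P1@[22:25]
[26] read 'b'  n6⇒n1 (fail-walked)
[27] read 'c'  n1⇒n2  ** P0@[26:27]
[28] read 'b'  n2⇒n1 (fail-walked)
[29] read 'c'  n1⇒n2  ** P0@[28:29]
[30] read 'c'  n2⇒n0 (fail-walked)
[31] read 'a'  n0⇒n0
[32] read 'b'  n0⇒n1
[33] read 'e'  n1⇒n3 (fail-walked)
[34] read 'e'  n3⇒n4
[35] read 'b'  n4⇒n5
[36] read 'a'  n5⇒n6  ** P1@[33:36]
[37] read 'b'  n6⇒n1 (fail-walked)
[38] read 'b'  n1⇒n1 (fail-walked)
[39] read 'c'  n1⇒n2  ** P0@[38:39]
[40] read 'e'  n2⇒n3 (fail-walked)
[41] read 'e'  n3⇒n4
[42] read 'b'  n4⇒n5
[43] read 'a'  n5⇒n6  ** P1@[40:43]
[44] read 'a'  n6⇒n0 (fail-walked)
[45] read 'c'  n0⇒n0
[46] read 'd'  n0⇒n0
[47] read 'd'  n0⇒n0
[48] read 'b'  n0⇒n1
[49] read 'c'  n1⇒n2  ** P0@[48:49]
[50] read 'a'  n2⇒n0 (fail-walked)
[51] read 'a'  n0⇒n0
[52] read 'b'  n0⇒n1

Matches: [[1,0],[3,0],[5,0],[8,0],[13,1],[18,1],[21,0],[25,1],[27,0],[29,0],[36,1],[39,0],[43,1],[49,0]]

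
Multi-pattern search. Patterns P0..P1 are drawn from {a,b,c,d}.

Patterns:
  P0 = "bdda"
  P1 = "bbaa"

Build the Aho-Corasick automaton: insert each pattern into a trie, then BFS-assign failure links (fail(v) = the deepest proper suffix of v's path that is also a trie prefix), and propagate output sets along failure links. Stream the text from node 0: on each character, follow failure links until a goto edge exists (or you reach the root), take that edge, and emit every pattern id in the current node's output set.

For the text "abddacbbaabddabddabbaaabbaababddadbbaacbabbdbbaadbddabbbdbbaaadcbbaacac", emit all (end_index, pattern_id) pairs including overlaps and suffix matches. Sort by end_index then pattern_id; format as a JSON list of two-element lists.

Build automaton:
Trie (insert patterns):
  0='ε' goto b→1
  1='b' goto b→5 d→2
  2='bd' goto d→3
  3='bdd' goto a→4
  4='bdda' goto ·  [P0 ends]
  5='bb' goto a→6
  6='bba' goto a→7
  7='bbaa' goto ·  [P1 ends]

Failure links (BFS by depth):
  n1('b'): parent n0 fail=0; on 'b' 0 → fail=0;  out ∅∪∅=∅
  n2('bd'): parent n1 fail=0; on 'd' 0 → fail=0;  out ∅∪∅=∅
  n5('bb'): parent n1 fail=0; on 'b' 0 → fail=1;  out ∅∪∅=∅
  n3('bdd'): parent n2 fail=0; on 'd' 0 → fail=0;  out ∅∪∅=∅
  n6('bba'): parent n5 fail=1; on 'a' 1→0 → fail=0;  out ∅∪∅=∅
  n4('bdda'): parent n3 fail=0; on 'a' 0 → fail=0;  out {0}∪∅={0}
  n7('bbaa'): parent n6 fail=0; on 'a' 0 → fail=0;  out {1}∪∅={1}

Text stream:
[0] read 'a'  n0⇒n0
[1] read 'b'  n0⇒n1
[2] read 'd'  n1⇒n2
[3] read 'd'  n2⇒n3
[4] read 'a'  n3⇒n4  → match P0@[1:4]
[5] read 'c'  n4⇒n0 (fail-walked)
[6] read 'b'  n0⇒n1
[7] read 'b'  n1⇒n5
[8] read 'a'  n5⇒n6
[9] read 'a'  n6⇒n7  → match P1@[6:9]
[10] read 'b'  n7⇒n1 (fail-walked)
[11] read 'd'  n1⇒n2
[12] read 'd'  n2⇒n3
[13] read 'a'  n3⇒n4  → match P0@[10:13]
[14] read 'b'  n4⇒n1 (fail-walked)
[15] read 'd'  n1⇒n2
[16] read 'd'  n2⇒n3
[17] read 'a'  n3⇒n4  → match P0@[14:17]
[18] read 'b'  n4⇒n1 (fail-walked)
[19] read 'b'  n1⇒n5
[20] read 'a'  n5⇒n6
[21] read 'a'  n6⇒n7  → match P1@[18:21]
[22] read 'a'  n7⇒n0 (fail-walked)
[23] read 'b'  n0⇒n1
[24] read 'b'  n1⇒n5
[25] read 'a'  n5⇒n6
[26] read 'a'  n6⇒n7  → match P1@[23:26]
[27] read 'b'  n7⇒n1 (fail-walked)
[28] read 'a'  n1⇒n0 (fail-walked)
[29] read 'b'  n0⇒n1
[30] read 'd'  n1⇒n2
[31] read 'd'  n2⇒n3
[32] read 'a'  n3⇒n4  → match P0@[29:32]
[33] read 'd'  n4⇒n0 (fail-walked)
[34] read 'b'  n0⇒n1
[35] read 'b'  n1⇒n5
[36] read 'a'  n5⇒n6
[37] read 'a'  n6⇒n7  → match P1@[34:37]
[38] read 'c'  n7⇒n0 (fail-walked)
[39] read 'b'  n0⇒n1
[40] read 'a'  n1⇒n0 (fail-walked)
[41] read 'b'  n0⇒n1
[42] read 'b'  n1⇒n5
[43] read 'd'  n5⇒n2 (fail-walked)
[44] read 'b'  n2⇒n1 (fail-walked)
[45] read 'b'  n1⇒n5
[46] read 'a'  n5⇒n6
[47] read 'a'  n6⇒n7  → match P1@[44:47]
[48] read 'd'  n7⇒n0 (fail-walked)
[49] read 'b'  n0⇒n1
[50] read 'd'  n1⇒n2
[51] read 'd'  n2⇒n3
[52] read 'a'  n3⇒n4  → match P0@[49:52]
[53] read 'b'  n4⇒n1 (fail-walked)
[54] read 'b'  n1⇒n5
[55] read 'b'  n5⇒n5 (fail-walked)
[56] read 'd'  n5⇒n2 (fail-walked)
[57] read 'b'  n2⇒n1 (fail-walked)
[58] read 'b'  n1⇒n5
[59] read 'a'  n5⇒n6
[60] read 'a'  n6⇒n7  → match P1@[57:60]
[61] read 'a'  n7⇒n0 (fail-walked)
[62] read 'd'  n0⇒n0
[63] read 'c'  n0⇒n0
[64] read 'b'  n0⇒n1
[65] read 'b'  n1⇒n5
[66] read 'a'  n5⇒n6
[67] read 'a'  n6⇒n7  → match P1@[64:67]
[68] read 'c'  n7⇒n0 (fail-walked)
[69] read 'a'  n0⇒n0
[70] read 'c'  n0⇒n0

All matches (sorted): [[4,0],[9,1],[13,0],[17,0],[21,1],[26,1],[32,0],[37,1],[47,1],[52,0],[60,1],[67,1]]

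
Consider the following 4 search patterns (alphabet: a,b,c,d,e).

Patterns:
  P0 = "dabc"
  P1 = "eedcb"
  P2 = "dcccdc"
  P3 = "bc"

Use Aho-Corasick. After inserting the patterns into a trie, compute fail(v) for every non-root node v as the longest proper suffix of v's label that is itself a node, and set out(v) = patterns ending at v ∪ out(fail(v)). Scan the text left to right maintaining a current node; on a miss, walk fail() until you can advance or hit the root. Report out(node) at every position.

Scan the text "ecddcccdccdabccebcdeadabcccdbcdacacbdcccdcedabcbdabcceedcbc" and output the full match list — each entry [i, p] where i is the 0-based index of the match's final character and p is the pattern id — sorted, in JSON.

Build:
Trie (insert patterns):
  n0 'ε': b→15 d→1 e→5
  n1 'd': a→2 c→10
  n2 'da': b→3
  n3 'dab': c→4
  n4 'dabc': ·  ←P0
  n5 'e': e→6
  n6 'ee': d→7
  n7 'eed': c→8
  n8 'eedc': b→9
  n9 'eedcb': ·  ←P1
  n10 'dc': c→11
  n11 'dcc': c→12
  n12 'dccc': d→13
  n13 'dcccd': c→14
  n14 'dcccdc': ·  ←P2
  n15 'b': c→16
  n16 'bc': ·  ←P3

Failure links (BFS by depth):
  fail(1) 'd': from fail(0)=0 chase 'd': 0 ⇒ 0;  out=∅∪out(0)=∅
  fail(5) 'e': from fail(0)=0 chase 'e': 0 ⇒ 0;  out=∅∪out(0)=∅
  fail(15) 'b': from fail(0)=0 chase 'b': 0 ⇒ 0;  out=∅∪out(0)=∅
  fail(2) 'da': from fail(1)=0 chase 'a': 0 ⇒ 0;  out=∅∪out(0)=∅
  fail(6) 'ee': from fail(5)=0 chase 'e': 0 ⇒ 5;  out=∅∪out(5)=∅
  fail(10) 'dc': from fail(1)=0 chase 'c': 0 ⇒ 0;  out=∅∪out(0)=∅
  fail(16) 'bc': from fail(15)=0 chase 'c': 0 ⇒ 0;  out={3}∪out(0)={3}
  fail(3) 'dab': from fail(2)=0 chase 'b': 0 ⇒ 15;  out=∅∪out(15)=∅
  fail(7) 'eed': from fail(6)=5 chase 'd': 5→0 ⇒ 1;  out=∅∪out(1)=∅
  fail(11) 'dcc': from fail(10)=0 chase 'c': 0 ⇒ 0;  out=∅∪out(0)=∅
  fail(4) 'dabc': from fail(3)=15 chase 'c': 15 ⇒ 16;  out={0}∪out(16)={0,3}
  fail(8) 'eedc': from fail(7)=1 chase 'c': 1 ⇒ 10;  out=∅∪out(10)=∅
  fail(12) 'dccc': from fail(11)=0 chase 'c': 0 ⇒ 0;  out=∅∪out(0)=∅
  fail(9) 'eedcb': from fail(8)=10 chase 'b': 10→0 ⇒ 15;  out={1}∪out(15)={1}
  fail(13) 'dcccd': from fail(12)=0 chase 'd': 0 ⇒ 1;  out=∅∪out(1)=∅
  fail(14) 'dcccdc': from fail(13)=1 chase 'c': 1 ⇒ 10;  out={2}∪out(10)={2}

Scan:
pos 0 'e': at 5
pos 1 'c': at 0 ·f
pos 2 'd': at 1
pos 3 'd': at 1 ·f
pos 4 'c': at 10
pos 5 'c': at 11
pos 6 'c': at 12
pos 7 'd': at 13
pos 8 'c': at 14  → match P2@[3:8]
pos 9 'c': at 11 ·f
pos 10 'd': at 1 ·f
pos 11 'a': at 2
pos 12 'b': at 3
pos 13 'c': at 4  → match P0@[10:13],P3@[12:13]
pos 14 'c': at 0 ·f
pos 15 'e': at 5
pos 16 'b': at 15 ·f
pos 17 'c': at 16  → match P3@[16:17]
pos 18 'd': at 1 ·f
pos 19 'e': at 5 ·f
pos 20 'a': at 0 ·f
pos 21 'd': at 1
pos 22 'a': at 2
pos 23 'b': at 3
pos 24 'c': at 4  → match P0@[21:24],P3@[23:24]
pos 25 'c': at 0 ·f
pos 26 'c': at 0
pos 27 'd': at 1
pos 28 'b': at 15 ·f
pos 29 'c': at 16  → match P3@[28:29]
pos 30 'd': at 1 ·f
pos 31 'a': at 2
pos 32 'c': at 0 ·f
pos 33 'a': at 0
pos 34 'c': at 0
pos 35 'b': at 15
pos 36 'd': at 1 ·f
pos 37 'c': at 10
pos 38 'c': at 11
pos 39 'c': at 12
pos 40 'd': at 13
pos 41 'c': at 14  → match P2@[36:41]
pos 42 'e': at 5 ·f
pos 43 'd': at 1 ·f
pos 44 'a': at 2
pos 45 'b': at 3
pos 46 'c': at 4  → match P0@[43:46],P3@[45:46]
pos 47 'b': at 15 ·f
pos 48 'd': at 1 ·f
pos 49 'a': at 2
pos 50 'b': at 3
pos 51 'c': at 4  → match P0@[48:51],P3@[50:51]
pos 52 'c': at 0 ·f
pos 53 'e': at 5
pos 54 'e': at 6
pos 55 'd': at 7
pos 56 'c': at 8
pos 57 'b': at 9  → match P1@[53:57]
pos 58 'c': at 16 ·f  → match P3@[57:58]

Matches: [[8,2],[13,0],[13,3],[17,3],[24,0],[24,3],[29,3],[41,2],[46,0],[46,3],[51,0],[51,3],[57,1],[58,3]]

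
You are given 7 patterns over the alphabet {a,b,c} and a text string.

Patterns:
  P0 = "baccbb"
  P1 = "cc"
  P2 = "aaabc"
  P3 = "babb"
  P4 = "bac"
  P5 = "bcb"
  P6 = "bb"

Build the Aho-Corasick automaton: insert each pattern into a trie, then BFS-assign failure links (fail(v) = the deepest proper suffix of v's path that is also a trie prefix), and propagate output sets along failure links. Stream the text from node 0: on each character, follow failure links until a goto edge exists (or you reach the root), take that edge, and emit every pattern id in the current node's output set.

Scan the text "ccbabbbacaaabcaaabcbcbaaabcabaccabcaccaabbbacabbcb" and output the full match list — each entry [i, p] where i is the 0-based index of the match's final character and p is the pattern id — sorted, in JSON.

Build automaton:
Trie (insert patterns):
  0='ε' goto a→9 b→1 c→7
  1='b' goto a→2 b→18 c→16
  2='ba' goto b→14 c→3
  3='bac' goto c→4  [P4 ends]
  4='bacc' goto b→5
  5='baccb' goto b→6
  6='baccbb' goto ·  [P0 ends]
  7='c' goto c→8
  8='cc' goto ·  [P1 ends]
  9='a' goto a→10
  10='aa' goto a→11
  11='aaa' goto b→12
  12='aaab' goto c→13
  13='aaabc' goto ·  [P2 ends]
  14='bab' goto b→15
  15='babb' goto ·  [P3 ends]
  16='bc' goto b→17
  17='bcb' goto ·  [P5 ends]
  18='bb' goto ·  [P6 ends]

BFS fail/out derivation:
  fail(1) 'b': from fail(0)=0 chase 'b': 0 ⇒ 0;  out=∅∪out(0)=∅
  fail(7) 'c': from fail(0)=0 chase 'c': 0 ⇒ 0;  out=∅∪out(0)=∅
  fail(9) 'a': from fail(0)=0 chase 'a': 0 ⇒ 0;  out=∅∪out(0)=∅
  fail(2) 'ba': from fail(1)=0 chase 'a': 0 ⇒ 9;  out=∅∪out(9)=∅
  fail(8) 'cc': from fail(7)=0 chase 'c': 0 ⇒ 7;  out={1}∪out(7)={1}
  fail(10) 'aa': from fail(9)=0 chase 'a': 0 ⇒ 9;  out=∅∪out(9)=∅
  fail(16) 'bc': from fail(1)=0 chase 'c': 0 ⇒ 7;  out=∅∪out(7)=∅
  fail(18) 'bb': from fail(1)=0 chase 'b': 0 ⇒ 1;  out={6}∪out(1)={6}
  fail(3) 'bac': from fail(2)=9 chase 'c': 9→0 ⇒ 7;  out={4}∪out(7)={4}
  fail(11) 'aaa': from fail(10)=9 chase 'a': 9 ⇒ 10;  out=∅∪out(10)=∅
  fail(14) 'bab': from fail(2)=9 chase 'b': 9→0 ⇒ 1;  out=∅∪out(1)=∅
  fail(17) 'bcb': from fail(16)=7 chase 'b': 7→0 ⇒ 1;  out={5}∪out(1)={5}
  fail(4) 'bacc': from fail(3)=7 chase 'c': 7 ⇒ 8;  out=∅∪out(8)={1}
  fail(12) 'aaab': from fail(11)=10 chase 'b': 10→9→0 ⇒ 1;  out=∅∪out(1)=∅
  fail(15) 'babb': from fail(14)=1 chase 'b': 1 ⇒ 18;  out={3}∪out(18)={3,6}
  fail(5) 'baccb': from fail(4)=8 chase 'b': 8→7→0 ⇒ 1;  out=∅∪out(1)=∅
  fail(13) 'aaabc': from fail(12)=1 chase 'c': 1 ⇒ 16;  out={2}∪out(16)={2}
  fail(6) 'baccbb': from fail(5)=1 chase 'b': 1 ⇒ 18;  out={0}∪out(18)={0,6}

Run:
[0] read 'c'  n0⇒n7
[1] read 'c'  n7⇒n8  ** P1@[0:1]
[2] read 'b'  n8⇒n1 (via fail)
[3] read 'a'  n1⇒n2
[4] read 'b'  n2⇒n14
[5] read 'b'  n14⇒n15  ** P3@[2:5],P6@[4:5]
[6] read 'b'  n15⇒n18 (via fail)  ** P6@[5:6]
[7] read 'a'  n18⇒n2 (via fail)
[8] read 'c'  n2⇒n3  ** P4@[6:8]
[9] read 'a'  n3⇒n9 (via fail)
[10] read 'a'  n9⇒n10
[11] read 'a'  n10⇒n11
[12] read 'b'  n11⇒n12
[13] read 'c'  n12⇒n13  ** P2@[9:13]
[14] read 'a'  n13⇒n9 (via fail)
[15] read 'a'  n9⇒n10
[16] read 'a'  n10⇒n11
[17] read 'b'  n11⇒n12
[18] read 'c'  n12⇒n13  ** P2@[14:18]
[19] read 'b'  n13⇒n17 (via fail)  ** P5@[17:19]
[20] read 'c'  n17⇒n16 (via fail)
[21] read 'b'  n16⇒n17  ** P5@[19:21]
[22] read 'a'  n17⇒n2 (via fail)
[23] read 'a'  n2⇒n10 (via fail)
[24] read 'a'  n10⇒n11
[25] read 'b'  n11⇒n12
[26] read 'c'  n12⇒n13  ** P2@[22:26]
[27] read 'a'  n13⇒n9 (via fail)
[28] read 'b'  n9⇒n1 (via fail)
[29] read 'a'  n1⇒n2
[30] read 'c'  n2⇒n3  ** P4@[28:30]
[31] read 'c'  n3⇒n4  ** P1@[30:31]
[32] read 'a'  n4⇒n9 (via fail)
[33] read 'b'  n9⇒n1 (via fail)
[34] read 'c'  n1⇒n16
[35] read 'a'  n16⇒n9 (via fail)
[36] read 'c'  n9⇒n7 (via fail)
[37] read 'c'  n7⇒n8  ** P1@[36:37]
[38] read 'a'  n8⇒n9 (via fail)
[39] read 'a'  n9⇒n10
[40] read 'b'  n10⇒n1 (via fail)
[41] read 'b'  n1⇒n18  ** P6@[40:41]
[42] read 'b'  n18⇒n18 (via fail)  ** P6@[41:42]
[43] read 'a'  n18⇒n2 (via fail)
[44] read 'c'  n2⇒n3  ** P4@[42:44]
[45] read 'a'  n3⇒n9 (via fail)
[46] read 'b'  n9⇒n1 (via fail)
[47] read 'b'  n1⇒n18  ** P6@[46:47]
[48] read 'c'  n18⇒n16 (via fail)
[49] read 'b'  n16⇒n17  ** P5@[47:49]

Matches: [[1,1],[5,3],[5,6],[6,6],[8,4],[13,2],[18,2],[19,5],[21,5],[26,2],[30,4],[31,1],[37,1],[41,6],[42,6],[44,4],[47,6],[49,5]]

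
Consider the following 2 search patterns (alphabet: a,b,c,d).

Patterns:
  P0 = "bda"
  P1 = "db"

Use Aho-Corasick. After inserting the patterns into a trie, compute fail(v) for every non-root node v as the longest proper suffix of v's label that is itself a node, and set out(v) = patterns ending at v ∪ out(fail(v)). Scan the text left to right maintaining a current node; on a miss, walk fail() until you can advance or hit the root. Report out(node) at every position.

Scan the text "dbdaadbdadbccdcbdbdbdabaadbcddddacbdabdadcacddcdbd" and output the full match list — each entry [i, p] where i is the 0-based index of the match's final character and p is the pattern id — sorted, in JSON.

Build:
Trie (insert patterns):
  n0 'ε': b→1 d→4
  n1 'b': d→2
  n2 'bd': a→3
  n3 'bda': ·  ←P0
  n4 'd': b→5
  n5 'db': ·  ←P1

BFS fail/out derivation:
  n1('b'): parent n0 fail=0; on 'b' 0 → fail=0;  out ∅∪∅=∅
  n4('d'): parent n0 fail=0; on 'd' 0 → fail=0;  out ∅∪∅=∅
  n2('bd'): parent n1 fail=0; on 'd' 0 → fail=4;  out ∅∪∅=∅
  n5('db'): parent n4 fail=0; on 'b' 0 → fail=1;  out {1}∪∅={1}
  n3('bda'): parent n2 fail=4; on 'a' 4→0 → fail=0;  out {0}∪∅={0}

Run:
[0] read 'd'  n0⇒n4
[1] read 'b'  n4⇒n5  emit P1@[0:1]
[2] read 'd'  n5⇒n2 ·f
[3] read 'a'  n2⇒n3  emit P0@[1:3]
[4] read 'a'  n3⇒n0 ·f
[5] read 'd'  n0⇒n4
[6] read 'b'  n4⇒n5  emit P1@[5:6]
[7] read 'd'  n5⇒n2 ·f
[8] read 'a'  n2⇒n3  emit P0@[6:8]
[9] read 'd'  n3⇒n4 ·f
[10] read 'b'  n4⇒n5  emit P1@[9:10]
[11] read 'c'  n5⇒n0 ·f
[12] read 'c'  n0⇒n0
[13] read 'd'  n0⇒n4
[14] read 'c'  n4⇒n0 ·f
[15] read 'b'  n0⇒n1
[16] read 'd'  n1⇒n2
[17] read 'b'  n2⇒n5 ·f  emit P1@[16:17]
[18] read 'd'  n5⇒n2 ·f
[19] read 'b'  n2⇒n5 ·f  emit P1@[18:19]
[20] read 'd'  n5⇒n2 ·f
[21] read 'a'  n2⇒n3  emit P0@[19:21]
[22] read 'b'  n3⇒n1 ·f
[23] read 'a'  n1⇒n0 ·f
[24] read 'a'  n0⇒n0
[25] read 'd'  n0⇒n4
[26] read 'b'  n4⇒n5  emit P1@[25:26]
[27] read 'c'  n5⇒n0 ·f
[28] read 'd'  n0⇒n4
[29] read 'd'  n4⇒n4 ·f
[30] read 'd'  n4⇒n4 ·f
[31] read 'd'  n4⇒n4 ·f
[32] read 'a'  n4⇒n0 ·f
[33] read 'c'  n0⇒n0
[34] read 'b'  n0⇒n1
[35] read 'd'  n1⇒n2
[36] read 'a'  n2⇒n3  emit P0@[34:36]
[37] read 'b'  n3⇒n1 ·f
[38] read 'd'  n1⇒n2
[39] read 'a'  n2⇒n3  emit P0@[37:39]
[40] read 'd'  n3⇒n4 ·f
[41] read 'c'  n4⇒n0 ·f
[42] read 'a'  n0⇒n0
[43] read 'c'  n0⇒n0
[44] read 'd'  n0⇒n4
[45] read 'd'  n4⇒n4 ·f
[46] read 'c'  n4⇒n0 ·f
[47] read 'd'  n0⇒n4
[48] read 'b'  n4⇒n5  emit P1@[47:48]
[49] read 'd'  n5⇒n2 ·f

Result: [[1,1],[3,0],[6,1],[8,0],[10,1],[17,1],[19,1],[21,0],[26,1],[36,0],[39,0],[48,1]]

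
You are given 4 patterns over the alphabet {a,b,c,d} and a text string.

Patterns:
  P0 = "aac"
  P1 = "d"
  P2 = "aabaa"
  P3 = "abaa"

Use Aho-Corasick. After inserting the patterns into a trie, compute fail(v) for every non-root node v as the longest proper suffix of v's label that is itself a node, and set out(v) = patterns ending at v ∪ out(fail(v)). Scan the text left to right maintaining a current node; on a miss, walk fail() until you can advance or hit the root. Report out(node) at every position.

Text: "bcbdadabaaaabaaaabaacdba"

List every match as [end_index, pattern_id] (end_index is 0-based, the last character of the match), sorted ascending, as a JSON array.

Build automaton:
Trie (insert patterns):
  n0 'ε': a→1 d→4
  n1 'a': a→2 b→8
  n2 'aa': b→5 c→3
  n3 'aac': ·  [P0 ends]
  n4 'd': ·  [P1 ends]
  n5 'aab': a→6
  n6 'aaba': a→7
  n7 'aabaa': ·  [P2 ends]
  n8 'ab': a→9
  n9 'aba': a→10
  n10 'abaa': ·  [P3 ends]

Failure links (BFS by depth):
  n1('a'): parent n0 fail=0; on 'a' 0 → fail=0;  out ∅∪∅=∅
  n4('d'): parent n0 fail=0; on 'd' 0 → fail=0;  out {1}∪∅={1}
  n2('aa'): parent n1 fail=0; on 'a' 0 → fail=1;  out ∅∪∅=∅
  n8('ab'): parent n1 fail=0; on 'b' 0 → fail=0;  out ∅∪∅=∅
  n3('aac'): parent n2 fail=1; on 'c' 1→0 → fail=0;  out {0}∪∅={0}
  n5('aab'): parent n2 fail=1; on 'b' 1 → fail=8;  out ∅∪∅=∅
  n9('aba'): parent n8 fail=0; on 'a' 0 → fail=1;  out ∅∪∅=∅
  n6('aaba'): parent n5 fail=8; on 'a' 8 → fail=9;  out ∅∪∅=∅
  n10('abaa'): parent n9 fail=1; on 'a' 1 → fail=2;  out {3}∪∅={3}
  n7('aabaa'): parent n6 fail=9; on 'a' 9 → fail=10;  out {2}∪{3}={2,3}

Scan:
i=0 'b': node 0→0
i=1 'c': node 0→0
i=2 'b': node 0→0
i=3 'd': node 0→4  → match P1@[3:3]
i=4 'a': node 4→1 (fail-walked)
i=5 'd': node 1→4 (fail-walked)  → match P1@[5:5]
i=6 'a': node 4→1 (fail-walked)
i=7 'b': node 1→8
i=8 'a': node 8→9
i=9 'a': node 9→10  → match P3@[6:9]
i=10 'a': node 10→2 (fail-walked)
i=11 'a': node 2→2 (fail-walked)
i=12 'b': node 2→5
i=13 'a': node 5→6
i=14 'a': node 6→7  → match P2@[10:14],P3@[11:14]
i=15 'a': node 7→2 (fail-walked)
i=16 'a': node 2→2 (fail-walked)
i=17 'b': node 2→5
i=18 'a': node 5→6
i=19 'a': node 6→7  → match P2@[15:19],P3@[16:19]
i=20 'c': node 7→3 (fail-walked)  → match P0@[18:20]
i=21 'd': node 3→4 (fail-walked)  → match P1@[21:21]
i=22 'b': node 4→0 (fail-walked)
i=23 'a': node 0→1

All matches (sorted): [[3,1],[5,1],[9,3],[14,2],[14,3],[19,2],[19,3],[20,0],[21,1]]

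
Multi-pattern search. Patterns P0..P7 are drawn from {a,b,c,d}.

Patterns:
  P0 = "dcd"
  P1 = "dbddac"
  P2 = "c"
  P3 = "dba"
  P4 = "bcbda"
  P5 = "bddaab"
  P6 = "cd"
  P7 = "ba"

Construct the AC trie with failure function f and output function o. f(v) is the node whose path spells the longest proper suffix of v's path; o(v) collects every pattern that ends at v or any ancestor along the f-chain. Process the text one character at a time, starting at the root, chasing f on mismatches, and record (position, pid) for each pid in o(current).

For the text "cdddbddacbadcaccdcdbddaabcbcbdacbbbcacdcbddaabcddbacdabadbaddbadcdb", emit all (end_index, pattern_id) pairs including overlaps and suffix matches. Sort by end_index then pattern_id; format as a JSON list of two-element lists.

Construct AC machine:
Trie (insert patterns):
  n0 'ε': b→11 c→9 d→1
  n1 'd': b→4 c→2
  n2 'dc': d→3
  n3 'dcd': ·  ←P0
  n4 'db': a→10 d→5
  n5 'dbd': d→6
  n6 'dbdd': a→7
  n7 'dbdda': c→8
  n8 'dbddac': ·  ←P1
  n9 'c': d→21  ←P2
  n10 'dba': ·  ←P3
  n11 'b': a→22 c→12 d→16
  n12 'bc': b→13
  n13 'bcb': d→14
  n14 'bcbd': a→15
  n15 'bcbda': ·  ←P4
  n16 'bd': d→17
  n17 'bdd': a→18
  n18 'bdda': a→19
  n19 'bddaa': b→20
  n20 'bddaab': ·  ←P5
  n21 'cd': ·  ←P6
  n22 'ba': ·  ←P7

BFS fail/out derivation:
  n1('d'): parent n0 fail=0; on 'd' 0 → fail=0;  out ∅∪∅=∅
  n9('c'): parent n0 fail=0; on 'c' 0 → fail=0;  out {2}∪∅={2}
  n11('b'): parent n0 fail=0; on 'b' 0 → fail=0;  out ∅∪∅=∅
  n2('dc'): parent n1 fail=0; on 'c' 0 → fail=9;  out ∅∪{2}={2}
  n4('db'): parent n1 fail=0; on 'b' 0 → fail=11;  out ∅∪∅=∅
  n12('bc'): parent n11 fail=0; on 'c' 0 → fail=9;  out ∅∪{2}={2}
  n16('bd'): parent n11 fail=0; on 'd' 0 → fail=1;  out ∅∪∅=∅
  n21('cd'): parent n9 fail=0; on 'd' 0 → fail=1;  out {6}∪∅={6}
  n22('ba'): parent n11 fail=0; on 'a' 0 → fail=0;  out {7}∪∅={7}
  n3('dcd'): parent n2 fail=9; on 'd' 9 → fail=21;  out {0}∪{6}={0,6}
  n5('dbd'): parent n4 fail=11; on 'd' 11 → fail=16;  out ∅∪∅=∅
  n10('dba'): parent n4 fail=11; on 'a' 11 → fail=22;  out {3}∪{7}={3,7}
  n13('bcb'): parent n12 fail=9; on 'b' 9→0 → fail=11;  out ∅∪∅=∅
  n17('bdd'): parent n16 fail=1; on 'd' 1→0 → fail=1;  out ∅∪∅=∅
  n6('dbdd'): parent n5 fail=16; on 'd' 16 → fail=17;  out ∅∪∅=∅
  n14('bcbd'): parent n13 fail=11; on 'd' 11 → fail=16;  out ∅∪∅=∅
  n18('bdda'): parent n17 fail=1; on 'a' 1→0 → fail=0;  out ∅∪∅=∅
  n7('dbdda'): parent n6 fail=17; on 'a' 17 → fail=18;  out ∅∪∅=∅
  n15('bcbda'): parent n14 fail=16; on 'a' 16→1→0 → fail=0;  out {4}∪∅={4}
  n19('bddaa'): parent n18 fail=0; on 'a' 0 → fail=0;  out ∅∪∅=∅
  n8('dbddac'): parent n7 fail=18; on 'c' 18→0 → fail=9;  out {1}∪{2}={1,2}
  n20('bddaab'): parent n19 fail=0; on 'b' 0 → fail=11;  out {5}∪∅={5}

Scan:
[0] read 'c'  n0⇒n9  emit P2@[0:0]
[1] read 'd'  n9⇒n21  emit P6@[0:1]
[2] read 'd'  n21⇒n1 (via fail)
[3] read 'd'  n1⇒n1 (via fail)
[4] read 'b'  n1⇒n4
[5] read 'd'  n4⇒n5
[6] read 'd'  n5⇒n6
[7] read 'a'  n6⇒n7
[8] read 'c'  n7⇒n8  emit P1@[3:8],P2@[8:8]
[9] read 'b'  n8⇒n11 (via fail)
[10] read 'a'  n11⇒n22  emit P7@[9:10]
[11] read 'd'  n22⇒n1 (via fail)
[12] read 'c'  n1⇒n2  emit P2@[12:12]
[13] read 'a'  n2⇒n0 (via fail)
[14] read 'c'  n0⇒n9  emit P2@[14:14]
[15] read 'c'  n9⇒n9 (via fail)  emit P2@[15:15]
[16] read 'd'  n9⇒n21  emit P6@[15:16]
[17] read 'c'  n21⇒n2 (via fail)  emit P2@[17:17]
[18] read 'd'  n2⇒n3  emit P0@[16:18],P6@[17:18]
[19] read 'b'  n3⇒n4 (via fail)
[20] read 'd'  n4⇒n5
[21] read 'd'  n5⇒n6
[22] read 'a'  n6⇒n7
[23] read 'a'  n7⇒n19 (via fail)
[24] read 'b'  n19⇒n20  emit P5@[19:24]
[25] read 'c'  n20⇒n12 (via fail)  emit P2@[25:25]
[26] read 'b'  n12⇒n13
[27] read 'c'  n13⇒n12 (via fail)  emit P2@[27:27]
[28] read 'b'  n12⇒n13
[29] read 'd'  n13⇒n14
[30] read 'a'  n14⇒n15  emit P4@[26:30]
[31] read 'c'  n15⇒n9 (via fail)  emit P2@[31:31]
[32] read 'b'  n9⇒n11 (via fail)
[33] read 'b'  n11⇒n11 (via fail)
[34] read 'b'  n11⇒n11 (via fail)
[35] read 'c'  n11⇒n12  emit P2@[35:35]
[36] read 'a'  n12⇒n0 (via fail)
[37] read 'c'  n0⇒n9  emit P2@[37:37]
[38] read 'd'  n9⇒n21  emit P6@[37:38]
[39] read 'c'  n21⇒n2 (via fail)  emit P2@[39:39]
[40] read 'b'  n2⇒n11 (via fail)
[41] read 'd'  n11⇒n16
[42] read 'd'  n16⇒n17
[43] read 'a'  n17⇒n18
[44] read 'a'  n18⇒n19
[45] read 'b'  n19⇒n20  emit P5@[40:45]
[46] read 'c'  n20⇒n12 (via fail)  emit P2@[46:46]
[47] read 'd'  n12⇒n21 (via fail)  emit P6@[46:47]
[48] read 'd'  n21⇒n1 (via fail)
[49] read 'b'  n1⇒n4
[50] read 'a'  n4⇒n10  emit P3@[48:50],P7@[49:50]
[51] read 'c'  n10⇒n9 (via fail)  emit P2@[51:51]
[52] read 'd'  n9⇒n21  emit P6@[51:52]
[53] read 'a'  n21⇒n0 (via fail)
[54] read 'b'  n0⇒n11
[55] read 'a'  n11⇒n22  emit P7@[54:55]
[56] read 'd'  n22⇒n1 (via fail)
[57] read 'b'  n1⇒n4
[58] read 'a'  n4⇒n10  emit P3@[56:58],P7@[57:58]
[59] read 'd'  n10⇒n1 (via fail)
[60] read 'd'  n1⇒n1 (via fail)
[61] read 'b'  n1⇒n4
[62] read 'a'  n4⇒n10  emit P3@[60:62],P7@[61:62]
[63] read 'd'  n10⇒n1 (via fail)
[64] read 'c'  n1⇒n2  emit P2@[64:64]
[65] read 'd'  n2⇒n3  emit P0@[63:65],P6@[64:65]
[66] read 'b'  n3⇒n4 (via fail)

All matches (sorted): [[0,2],[1,6],[8,1],[8,2],[10,7],[12,2],[14,2],[15,2],[16,6],[17,2],[18,0],[18,6],[24,5],[25,2],[27,2],[30,4],[31,2],[35,2],[37,2],[38,6],[39,2],[45,5],[46,2],[47,6],[50,3],[50,7],[51,2],[52,6],[55,7],[58,3],[58,7],[62,3],[62,7],[64,2],[65,0],[65,6]]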